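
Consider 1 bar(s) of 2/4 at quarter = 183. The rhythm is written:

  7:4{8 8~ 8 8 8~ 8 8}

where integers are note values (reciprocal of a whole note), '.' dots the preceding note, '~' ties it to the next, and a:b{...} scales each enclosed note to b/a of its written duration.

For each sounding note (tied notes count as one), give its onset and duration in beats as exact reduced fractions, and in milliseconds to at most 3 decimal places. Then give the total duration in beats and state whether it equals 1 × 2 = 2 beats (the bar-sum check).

1) 0.0ms=0b +93.677ms=2/7b
2) 93.677ms=2/7b +187.354ms=4/7b
3) 281.03ms=6/7b +93.677ms=2/7b
4) 374.707ms=8/7b +187.354ms=4/7b
5) 562.061ms=12/7b +93.677ms=2/7b
Σ=2b of 2 (183bpm 2/4) — PASS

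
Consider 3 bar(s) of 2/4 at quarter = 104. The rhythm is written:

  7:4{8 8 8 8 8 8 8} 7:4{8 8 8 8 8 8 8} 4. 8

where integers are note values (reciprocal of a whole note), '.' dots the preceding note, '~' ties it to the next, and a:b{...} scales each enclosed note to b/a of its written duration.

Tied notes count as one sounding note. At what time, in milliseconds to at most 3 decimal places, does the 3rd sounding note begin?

note 3 onset = 4/7b = 329.67ms

1. 0.0ms @ 0 + 164.835ms (2/7)
2. 164.835ms @ 2/7 + 164.835ms (2/7)
3. 329.67ms @ 4/7 + 164.835ms (2/7)
4. 494.505ms @ 6/7 + 164.835ms (2/7)
5. 659.341ms @ 8/7 + 164.835ms (2/7)
6. 824.176ms @ 10/7 + 164.835ms (2/7)
7. 989.011ms @ 12/7 + 164.835ms (2/7)
8. 1153.846ms @ 2 + 164.835ms (2/7)
9. 1318.681ms @ 16/7 + 164.835ms (2/7)
10. 1483.516ms @ 18/7 + 164.835ms (2/7)
11. 1648.352ms @ 20/7 + 164.835ms (2/7)
12. 1813.187ms @ 22/7 + 164.835ms (2/7)
13. 1978.022ms @ 24/7 + 164.835ms (2/7)
14. 2142.857ms @ 26/7 + 164.835ms (2/7)
15. 2307.692ms @ 4 + 865.385ms (3/2)
16. 3173.077ms @ 11/2 + 288.462ms (1/2)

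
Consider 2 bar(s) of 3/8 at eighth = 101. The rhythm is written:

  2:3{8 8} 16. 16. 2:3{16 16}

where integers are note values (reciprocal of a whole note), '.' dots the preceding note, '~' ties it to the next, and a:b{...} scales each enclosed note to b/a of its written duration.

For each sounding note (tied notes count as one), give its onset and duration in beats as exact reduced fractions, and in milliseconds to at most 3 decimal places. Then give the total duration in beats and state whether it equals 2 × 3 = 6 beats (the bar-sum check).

1) 0.0ms=0b +891.089ms=3/2b
2) 891.089ms=3/2b +891.089ms=3/2b
3) 1782.178ms=3b +445.545ms=3/4b
4) 2227.723ms=15/4b +445.545ms=3/4b
5) 2673.267ms=9/2b +445.545ms=3/4b
6) 3118.812ms=21/4b +445.545ms=3/4b
Σ=6b of 6 (101bpm 3/8) — PASS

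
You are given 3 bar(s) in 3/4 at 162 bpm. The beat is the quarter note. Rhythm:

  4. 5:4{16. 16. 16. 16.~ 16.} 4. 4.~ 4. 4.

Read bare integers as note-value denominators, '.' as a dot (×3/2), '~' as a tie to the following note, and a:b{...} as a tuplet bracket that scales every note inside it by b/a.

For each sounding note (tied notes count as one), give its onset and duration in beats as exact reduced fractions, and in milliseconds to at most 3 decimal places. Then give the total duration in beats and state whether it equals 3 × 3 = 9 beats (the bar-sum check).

1) 0.0ms=0b +555.556ms=3/2b
2) 555.556ms=3/2b +111.111ms=3/10b
3) 666.667ms=9/5b +111.111ms=3/10b
4) 777.778ms=21/10b +111.111ms=3/10b
5) 888.889ms=12/5b +222.222ms=3/5b
6) 1111.111ms=3b +555.556ms=3/2b
7) 1666.667ms=9/2b +1111.111ms=3b
8) 2777.778ms=15/2b +555.556ms=3/2b
Σ=9b of 9 (162bpm 3/4) — PASS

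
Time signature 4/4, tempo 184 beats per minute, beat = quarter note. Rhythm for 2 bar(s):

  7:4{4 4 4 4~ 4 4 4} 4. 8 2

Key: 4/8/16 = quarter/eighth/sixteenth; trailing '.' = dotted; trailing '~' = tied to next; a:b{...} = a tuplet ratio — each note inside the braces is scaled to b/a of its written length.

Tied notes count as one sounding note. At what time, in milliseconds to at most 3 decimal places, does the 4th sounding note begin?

note 4 onset = 12/7b = 559.006ms

1. 0.0ms @ 0 + 186.335ms (4/7)
2. 186.335ms @ 4/7 + 186.335ms (4/7)
3. 372.671ms @ 8/7 + 186.335ms (4/7)
4. 559.006ms @ 12/7 + 372.671ms (8/7)
5. 931.677ms @ 20/7 + 186.335ms (4/7)
6. 1118.012ms @ 24/7 + 186.335ms (4/7)
7. 1304.348ms @ 4 + 489.13ms (3/2)
8. 1793.478ms @ 11/2 + 163.043ms (1/2)
9. 1956.522ms @ 6 + 652.174ms (2)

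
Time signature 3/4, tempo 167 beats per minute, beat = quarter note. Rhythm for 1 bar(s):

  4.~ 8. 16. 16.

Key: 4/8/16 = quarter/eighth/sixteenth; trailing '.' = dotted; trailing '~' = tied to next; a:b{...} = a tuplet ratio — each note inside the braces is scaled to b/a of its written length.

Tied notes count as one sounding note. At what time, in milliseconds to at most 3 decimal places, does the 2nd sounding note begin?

note 2 onset = 9/4b = 808.383ms

1. 0.0ms @ 0 + 808.383ms (9/4)
2. 808.383ms @ 9/4 + 134.731ms (3/8)
3. 943.114ms @ 21/8 + 134.731ms (3/8)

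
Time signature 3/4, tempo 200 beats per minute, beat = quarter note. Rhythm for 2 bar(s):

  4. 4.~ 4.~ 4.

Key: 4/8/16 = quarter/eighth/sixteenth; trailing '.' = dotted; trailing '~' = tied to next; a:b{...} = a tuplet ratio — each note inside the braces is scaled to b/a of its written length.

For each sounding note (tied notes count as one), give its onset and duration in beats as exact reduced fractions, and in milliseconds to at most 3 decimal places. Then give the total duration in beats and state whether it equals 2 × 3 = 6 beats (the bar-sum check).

1) 0.0ms=0b +450.0ms=3/2b
2) 450.0ms=3/2b +1350.0ms=9/2b
Σ=6b of 6 (200bpm 3/4) — PASS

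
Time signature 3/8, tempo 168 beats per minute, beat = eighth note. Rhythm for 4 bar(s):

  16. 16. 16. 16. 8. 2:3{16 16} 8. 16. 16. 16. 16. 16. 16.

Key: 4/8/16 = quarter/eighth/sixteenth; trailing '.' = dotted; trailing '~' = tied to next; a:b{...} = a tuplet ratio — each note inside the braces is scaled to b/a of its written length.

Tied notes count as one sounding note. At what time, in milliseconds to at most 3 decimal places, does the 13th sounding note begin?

1. 0.0ms @ 0 + 267.857ms (3/4)
2. 267.857ms @ 3/4 + 267.857ms (3/4)
3. 535.714ms @ 3/2 + 267.857ms (3/4)
4. 803.571ms @ 9/4 + 267.857ms (3/4)
5. 1071.429ms @ 3 + 535.714ms (3/2)
6. 1607.143ms @ 9/2 + 267.857ms (3/4)
7. 1875.0ms @ 21/4 + 267.857ms (3/4)
8. 2142.857ms @ 6 + 535.714ms (3/2)
9. 2678.571ms @ 15/2 + 267.857ms (3/4)
10. 2946.429ms @ 33/4 + 267.857ms (3/4)
11. 3214.286ms @ 9 + 267.857ms (3/4)
12. 3482.143ms @ 39/4 + 267.857ms (3/4)
13. 3750.0ms @ 21/2 + 267.857ms (3/4)
14. 4017.857ms @ 45/4 + 267.857ms (3/4)

note 13 onset = 21/2b = 3750.0ms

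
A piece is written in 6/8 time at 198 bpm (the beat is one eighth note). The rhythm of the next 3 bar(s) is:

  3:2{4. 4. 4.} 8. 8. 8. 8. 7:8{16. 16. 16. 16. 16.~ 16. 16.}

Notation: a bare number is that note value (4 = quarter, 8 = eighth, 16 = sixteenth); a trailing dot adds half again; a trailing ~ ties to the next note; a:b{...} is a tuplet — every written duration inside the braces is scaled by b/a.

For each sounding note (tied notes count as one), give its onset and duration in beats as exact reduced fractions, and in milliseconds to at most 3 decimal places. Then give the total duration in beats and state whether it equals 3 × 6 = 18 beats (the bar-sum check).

1) 0.0ms=0b +606.061ms=2b
2) 606.061ms=2b +606.061ms=2b
3) 1212.121ms=4b +606.061ms=2b
4) 1818.182ms=6b +454.545ms=3/2b
5) 2272.727ms=15/2b +454.545ms=3/2b
6) 2727.273ms=9b +454.545ms=3/2b
7) 3181.818ms=21/2b +454.545ms=3/2b
8) 3636.364ms=12b +259.74ms=6/7b
9) 3896.104ms=90/7b +259.74ms=6/7b
10) 4155.844ms=96/7b +259.74ms=6/7b
11) 4415.584ms=102/7b +259.74ms=6/7b
12) 4675.325ms=108/7b +519.481ms=12/7b
13) 5194.805ms=120/7b +259.74ms=6/7b
Σ=18b of 18 (198bpm 6/8) — PASS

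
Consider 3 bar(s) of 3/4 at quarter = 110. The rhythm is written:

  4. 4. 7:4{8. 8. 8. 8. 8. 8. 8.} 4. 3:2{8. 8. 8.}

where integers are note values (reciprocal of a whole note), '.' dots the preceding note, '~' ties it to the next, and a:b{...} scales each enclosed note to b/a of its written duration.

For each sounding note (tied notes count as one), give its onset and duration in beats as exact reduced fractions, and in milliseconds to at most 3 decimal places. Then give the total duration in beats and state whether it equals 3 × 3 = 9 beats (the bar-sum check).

1) 0.0ms=0b +818.182ms=3/2b
2) 818.182ms=3/2b +818.182ms=3/2b
3) 1636.364ms=3b +233.766ms=3/7b
4) 1870.13ms=24/7b +233.766ms=3/7b
5) 2103.896ms=27/7b +233.766ms=3/7b
6) 2337.662ms=30/7b +233.766ms=3/7b
7) 2571.429ms=33/7b +233.766ms=3/7b
8) 2805.195ms=36/7b +233.766ms=3/7b
9) 3038.961ms=39/7b +233.766ms=3/7b
10) 3272.727ms=6b +818.182ms=3/2b
11) 4090.909ms=15/2b +272.727ms=1/2b
12) 4363.636ms=8b +272.727ms=1/2b
13) 4636.364ms=17/2b +272.727ms=1/2b
Σ=9b of 9 (110bpm 3/4) — PASS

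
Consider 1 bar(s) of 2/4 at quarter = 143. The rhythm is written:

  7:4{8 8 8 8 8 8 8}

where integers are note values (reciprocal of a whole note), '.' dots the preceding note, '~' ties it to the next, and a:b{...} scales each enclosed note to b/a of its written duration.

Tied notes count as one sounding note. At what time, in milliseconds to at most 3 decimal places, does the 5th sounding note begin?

note 5 onset = 8/7b = 479.52ms

1. 0.0ms @ 0 + 119.88ms (2/7)
2. 119.88ms @ 2/7 + 119.88ms (2/7)
3. 239.76ms @ 4/7 + 119.88ms (2/7)
4. 359.64ms @ 6/7 + 119.88ms (2/7)
5. 479.52ms @ 8/7 + 119.88ms (2/7)
6. 599.401ms @ 10/7 + 119.88ms (2/7)
7. 719.281ms @ 12/7 + 119.88ms (2/7)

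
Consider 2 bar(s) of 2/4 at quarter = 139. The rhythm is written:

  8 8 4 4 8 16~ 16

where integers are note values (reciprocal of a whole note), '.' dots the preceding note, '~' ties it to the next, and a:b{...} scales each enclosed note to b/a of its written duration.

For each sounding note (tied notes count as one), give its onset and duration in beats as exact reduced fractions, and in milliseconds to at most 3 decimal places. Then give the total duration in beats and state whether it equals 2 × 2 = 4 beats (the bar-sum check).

1) 0.0ms=0b +215.827ms=1/2b
2) 215.827ms=1/2b +215.827ms=1/2b
3) 431.655ms=1b +431.655ms=1b
4) 863.309ms=2b +431.655ms=1b
5) 1294.964ms=3b +215.827ms=1/2b
6) 1510.791ms=7/2b +215.827ms=1/2b
Σ=4b of 4 (139bpm 2/4) — PASS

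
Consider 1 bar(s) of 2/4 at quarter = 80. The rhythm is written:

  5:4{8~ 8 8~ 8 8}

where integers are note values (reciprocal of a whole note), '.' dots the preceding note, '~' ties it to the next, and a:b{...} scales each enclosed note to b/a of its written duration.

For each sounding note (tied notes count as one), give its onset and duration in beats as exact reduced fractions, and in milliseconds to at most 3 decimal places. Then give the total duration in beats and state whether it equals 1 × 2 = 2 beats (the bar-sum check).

1) 0.0ms=0b +600.0ms=4/5b
2) 600.0ms=4/5b +600.0ms=4/5b
3) 1200.0ms=8/5b +300.0ms=2/5b
Σ=2b of 2 (80bpm 2/4) — PASS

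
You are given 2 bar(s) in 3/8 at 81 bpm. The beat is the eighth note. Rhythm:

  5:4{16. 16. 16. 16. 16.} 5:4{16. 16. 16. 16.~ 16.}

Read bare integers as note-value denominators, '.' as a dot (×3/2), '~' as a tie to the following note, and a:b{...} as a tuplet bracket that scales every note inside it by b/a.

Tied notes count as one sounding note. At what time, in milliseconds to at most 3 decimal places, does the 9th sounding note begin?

note 9 onset = 24/5b = 3555.556ms

1. 0.0ms @ 0 + 444.444ms (3/5)
2. 444.444ms @ 3/5 + 444.444ms (3/5)
3. 888.889ms @ 6/5 + 444.444ms (3/5)
4. 1333.333ms @ 9/5 + 444.444ms (3/5)
5. 1777.778ms @ 12/5 + 444.444ms (3/5)
6. 2222.222ms @ 3 + 444.444ms (3/5)
7. 2666.667ms @ 18/5 + 444.444ms (3/5)
8. 3111.111ms @ 21/5 + 444.444ms (3/5)
9. 3555.556ms @ 24/5 + 888.889ms (6/5)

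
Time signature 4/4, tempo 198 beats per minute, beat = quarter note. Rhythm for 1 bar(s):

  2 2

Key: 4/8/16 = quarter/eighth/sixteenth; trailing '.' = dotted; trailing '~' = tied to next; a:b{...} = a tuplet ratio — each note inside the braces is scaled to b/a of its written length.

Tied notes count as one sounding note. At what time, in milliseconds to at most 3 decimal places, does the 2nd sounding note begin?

1. 0.0ms @ 0 + 606.061ms (2)
2. 606.061ms @ 2 + 606.061ms (2)

note 2 onset = 2b = 606.061ms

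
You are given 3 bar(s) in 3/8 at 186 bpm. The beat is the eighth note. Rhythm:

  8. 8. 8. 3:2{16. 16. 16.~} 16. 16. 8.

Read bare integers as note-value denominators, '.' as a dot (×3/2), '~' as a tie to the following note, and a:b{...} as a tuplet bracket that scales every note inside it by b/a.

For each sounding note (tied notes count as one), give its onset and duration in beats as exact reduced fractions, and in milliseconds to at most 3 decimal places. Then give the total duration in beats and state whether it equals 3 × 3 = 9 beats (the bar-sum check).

1) 0.0ms=0b +483.871ms=3/2b
2) 483.871ms=3/2b +483.871ms=3/2b
3) 967.742ms=3b +483.871ms=3/2b
4) 1451.613ms=9/2b +161.29ms=1/2b
5) 1612.903ms=5b +161.29ms=1/2b
6) 1774.194ms=11/2b +403.226ms=5/4b
7) 2177.419ms=27/4b +241.935ms=3/4b
8) 2419.355ms=15/2b +483.871ms=3/2b
Σ=9b of 9 (186bpm 3/8) — PASS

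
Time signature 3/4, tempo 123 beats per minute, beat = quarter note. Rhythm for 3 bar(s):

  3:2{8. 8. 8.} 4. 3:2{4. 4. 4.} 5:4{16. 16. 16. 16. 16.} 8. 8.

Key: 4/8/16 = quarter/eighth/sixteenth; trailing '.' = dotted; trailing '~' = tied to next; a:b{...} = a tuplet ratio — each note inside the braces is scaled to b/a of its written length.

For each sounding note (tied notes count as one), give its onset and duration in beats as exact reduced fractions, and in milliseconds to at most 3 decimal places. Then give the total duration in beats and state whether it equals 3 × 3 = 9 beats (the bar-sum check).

1) 0.0ms=0b +243.902ms=1/2b
2) 243.902ms=1/2b +243.902ms=1/2b
3) 487.805ms=1b +243.902ms=1/2b
4) 731.707ms=3/2b +731.707ms=3/2b
5) 1463.415ms=3b +487.805ms=1b
6) 1951.22ms=4b +487.805ms=1b
7) 2439.024ms=5b +487.805ms=1b
8) 2926.829ms=6b +146.341ms=3/10b
9) 3073.171ms=63/10b +146.341ms=3/10b
10) 3219.512ms=33/5b +146.341ms=3/10b
11) 3365.854ms=69/10b +146.341ms=3/10b
12) 3512.195ms=36/5b +146.341ms=3/10b
13) 3658.537ms=15/2b +365.854ms=3/4b
14) 4024.39ms=33/4b +365.854ms=3/4b
Σ=9b of 9 (123bpm 3/4) — PASS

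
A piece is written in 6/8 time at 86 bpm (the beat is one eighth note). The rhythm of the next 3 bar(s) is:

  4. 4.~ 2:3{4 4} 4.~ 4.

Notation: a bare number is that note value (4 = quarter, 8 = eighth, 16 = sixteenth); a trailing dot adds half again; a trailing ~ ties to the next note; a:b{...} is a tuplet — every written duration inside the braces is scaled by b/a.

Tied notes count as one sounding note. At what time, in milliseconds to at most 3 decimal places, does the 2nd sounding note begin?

note 2 onset = 3b = 2093.023ms

1. 0.0ms @ 0 + 2093.023ms (3)
2. 2093.023ms @ 3 + 4186.047ms (6)
3. 6279.07ms @ 9 + 2093.023ms (3)
4. 8372.093ms @ 12 + 4186.047ms (6)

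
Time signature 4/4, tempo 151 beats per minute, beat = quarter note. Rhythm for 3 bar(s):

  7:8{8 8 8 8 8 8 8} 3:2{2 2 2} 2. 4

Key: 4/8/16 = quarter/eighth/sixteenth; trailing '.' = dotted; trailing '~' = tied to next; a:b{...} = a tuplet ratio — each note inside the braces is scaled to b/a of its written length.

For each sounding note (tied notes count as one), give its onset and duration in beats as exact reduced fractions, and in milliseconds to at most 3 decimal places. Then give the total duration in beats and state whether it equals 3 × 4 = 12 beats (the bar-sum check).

1) 0.0ms=0b +227.058ms=4/7b
2) 227.058ms=4/7b +227.058ms=4/7b
3) 454.115ms=8/7b +227.058ms=4/7b
4) 681.173ms=12/7b +227.058ms=4/7b
5) 908.231ms=16/7b +227.058ms=4/7b
6) 1135.289ms=20/7b +227.058ms=4/7b
7) 1362.346ms=24/7b +227.058ms=4/7b
8) 1589.404ms=4b +529.801ms=4/3b
9) 2119.205ms=16/3b +529.801ms=4/3b
10) 2649.007ms=20/3b +529.801ms=4/3b
11) 3178.808ms=8b +1192.053ms=3b
12) 4370.861ms=11b +397.351ms=1b
Σ=12b of 12 (151bpm 4/4) — PASS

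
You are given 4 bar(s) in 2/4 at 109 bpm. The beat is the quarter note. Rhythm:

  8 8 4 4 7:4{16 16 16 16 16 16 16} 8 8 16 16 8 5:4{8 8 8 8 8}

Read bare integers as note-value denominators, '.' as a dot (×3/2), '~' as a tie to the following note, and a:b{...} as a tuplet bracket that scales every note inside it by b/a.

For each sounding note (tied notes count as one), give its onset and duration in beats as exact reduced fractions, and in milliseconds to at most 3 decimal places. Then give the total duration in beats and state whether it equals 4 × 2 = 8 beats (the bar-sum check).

1) 0.0ms=0b +275.229ms=1/2b
2) 275.229ms=1/2b +275.229ms=1/2b
3) 550.459ms=1b +550.459ms=1b
4) 1100.917ms=2b +550.459ms=1b
5) 1651.376ms=3b +78.637ms=1/7b
6) 1730.013ms=22/7b +78.637ms=1/7b
7) 1808.65ms=23/7b +78.637ms=1/7b
8) 1887.287ms=24/7b +78.637ms=1/7b
9) 1965.924ms=25/7b +78.637ms=1/7b
10) 2044.561ms=26/7b +78.637ms=1/7b
11) 2123.198ms=27/7b +78.637ms=1/7b
12) 2201.835ms=4b +275.229ms=1/2b
13) 2477.064ms=9/2b +275.229ms=1/2b
14) 2752.294ms=5b +137.615ms=1/4b
15) 2889.908ms=21/4b +137.615ms=1/4b
16) 3027.523ms=11/2b +275.229ms=1/2b
17) 3302.752ms=6b +220.183ms=2/5b
18) 3522.936ms=32/5b +220.183ms=2/5b
19) 3743.119ms=34/5b +220.183ms=2/5b
20) 3963.303ms=36/5b +220.183ms=2/5b
21) 4183.486ms=38/5b +220.183ms=2/5b
Σ=8b of 8 (109bpm 2/4) — PASS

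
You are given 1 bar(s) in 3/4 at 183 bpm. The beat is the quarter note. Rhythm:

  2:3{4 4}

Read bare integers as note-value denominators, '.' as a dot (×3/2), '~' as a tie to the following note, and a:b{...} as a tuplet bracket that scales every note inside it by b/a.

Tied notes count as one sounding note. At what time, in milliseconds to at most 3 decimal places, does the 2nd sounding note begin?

1. 0.0ms @ 0 + 491.803ms (3/2)
2. 491.803ms @ 3/2 + 491.803ms (3/2)

note 2 onset = 3/2b = 491.803ms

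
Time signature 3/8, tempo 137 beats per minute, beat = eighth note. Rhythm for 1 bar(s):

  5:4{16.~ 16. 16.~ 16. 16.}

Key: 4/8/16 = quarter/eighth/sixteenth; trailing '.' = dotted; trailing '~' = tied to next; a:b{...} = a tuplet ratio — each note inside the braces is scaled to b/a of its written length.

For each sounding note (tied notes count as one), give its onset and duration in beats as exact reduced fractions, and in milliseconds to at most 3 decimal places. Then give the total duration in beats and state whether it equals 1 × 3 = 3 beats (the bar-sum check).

1) 0.0ms=0b +525.547ms=6/5b
2) 525.547ms=6/5b +525.547ms=6/5b
3) 1051.095ms=12/5b +262.774ms=3/5b
Σ=3b of 3 (137bpm 3/8) — PASS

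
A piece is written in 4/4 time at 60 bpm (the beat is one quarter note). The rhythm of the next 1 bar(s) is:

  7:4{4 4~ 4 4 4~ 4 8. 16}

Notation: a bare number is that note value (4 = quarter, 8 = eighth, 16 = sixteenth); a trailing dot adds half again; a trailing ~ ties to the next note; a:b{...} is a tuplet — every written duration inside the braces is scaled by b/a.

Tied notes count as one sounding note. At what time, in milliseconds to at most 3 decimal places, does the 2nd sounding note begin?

1. 0.0ms @ 0 + 571.429ms (4/7)
2. 571.429ms @ 4/7 + 1142.857ms (8/7)
3. 1714.286ms @ 12/7 + 571.429ms (4/7)
4. 2285.714ms @ 16/7 + 1142.857ms (8/7)
5. 3428.571ms @ 24/7 + 428.571ms (3/7)
6. 3857.143ms @ 27/7 + 142.857ms (1/7)

note 2 onset = 4/7b = 571.429ms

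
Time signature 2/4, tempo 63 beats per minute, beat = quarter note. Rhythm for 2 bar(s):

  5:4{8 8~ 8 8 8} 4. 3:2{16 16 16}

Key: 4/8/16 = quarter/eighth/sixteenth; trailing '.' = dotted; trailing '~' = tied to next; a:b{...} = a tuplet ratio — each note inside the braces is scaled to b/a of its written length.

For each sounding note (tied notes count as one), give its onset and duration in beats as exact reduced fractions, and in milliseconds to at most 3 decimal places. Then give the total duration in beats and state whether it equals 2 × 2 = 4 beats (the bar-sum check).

1) 0.0ms=0b +380.952ms=2/5b
2) 380.952ms=2/5b +761.905ms=4/5b
3) 1142.857ms=6/5b +380.952ms=2/5b
4) 1523.81ms=8/5b +380.952ms=2/5b
5) 1904.762ms=2b +1428.571ms=3/2b
6) 3333.333ms=7/2b +158.73ms=1/6b
7) 3492.063ms=11/3b +158.73ms=1/6b
8) 3650.794ms=23/6b +158.73ms=1/6b
Σ=4b of 4 (63bpm 2/4) — PASS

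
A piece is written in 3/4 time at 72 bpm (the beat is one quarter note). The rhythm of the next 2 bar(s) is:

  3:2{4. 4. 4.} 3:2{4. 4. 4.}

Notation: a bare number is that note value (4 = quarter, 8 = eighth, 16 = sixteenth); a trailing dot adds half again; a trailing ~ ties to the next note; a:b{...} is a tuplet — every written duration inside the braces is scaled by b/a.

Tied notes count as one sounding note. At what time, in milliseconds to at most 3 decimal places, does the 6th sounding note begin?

1. 0.0ms @ 0 + 833.333ms (1)
2. 833.333ms @ 1 + 833.333ms (1)
3. 1666.667ms @ 2 + 833.333ms (1)
4. 2500.0ms @ 3 + 833.333ms (1)
5. 3333.333ms @ 4 + 833.333ms (1)
6. 4166.667ms @ 5 + 833.333ms (1)

note 6 onset = 5b = 4166.667ms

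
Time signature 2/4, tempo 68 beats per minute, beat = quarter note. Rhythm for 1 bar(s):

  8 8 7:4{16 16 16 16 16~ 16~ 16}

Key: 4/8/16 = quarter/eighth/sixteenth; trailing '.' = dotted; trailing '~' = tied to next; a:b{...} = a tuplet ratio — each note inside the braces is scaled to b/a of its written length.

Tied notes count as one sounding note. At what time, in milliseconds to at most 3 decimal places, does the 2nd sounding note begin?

1. 0.0ms @ 0 + 441.176ms (1/2)
2. 441.176ms @ 1/2 + 441.176ms (1/2)
3. 882.353ms @ 1 + 126.05ms (1/7)
4. 1008.403ms @ 8/7 + 126.05ms (1/7)
5. 1134.454ms @ 9/7 + 126.05ms (1/7)
6. 1260.504ms @ 10/7 + 126.05ms (1/7)
7. 1386.555ms @ 11/7 + 378.151ms (3/7)

note 2 onset = 1/2b = 441.176ms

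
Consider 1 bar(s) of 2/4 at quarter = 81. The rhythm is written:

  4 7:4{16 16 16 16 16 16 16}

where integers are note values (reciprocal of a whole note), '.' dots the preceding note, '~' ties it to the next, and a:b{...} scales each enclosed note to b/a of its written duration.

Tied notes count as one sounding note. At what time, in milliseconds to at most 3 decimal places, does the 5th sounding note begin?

1. 0.0ms @ 0 + 740.741ms (1)
2. 740.741ms @ 1 + 105.82ms (1/7)
3. 846.561ms @ 8/7 + 105.82ms (1/7)
4. 952.381ms @ 9/7 + 105.82ms (1/7)
5. 1058.201ms @ 10/7 + 105.82ms (1/7)
6. 1164.021ms @ 11/7 + 105.82ms (1/7)
7. 1269.841ms @ 12/7 + 105.82ms (1/7)
8. 1375.661ms @ 13/7 + 105.82ms (1/7)

note 5 onset = 10/7b = 1058.201ms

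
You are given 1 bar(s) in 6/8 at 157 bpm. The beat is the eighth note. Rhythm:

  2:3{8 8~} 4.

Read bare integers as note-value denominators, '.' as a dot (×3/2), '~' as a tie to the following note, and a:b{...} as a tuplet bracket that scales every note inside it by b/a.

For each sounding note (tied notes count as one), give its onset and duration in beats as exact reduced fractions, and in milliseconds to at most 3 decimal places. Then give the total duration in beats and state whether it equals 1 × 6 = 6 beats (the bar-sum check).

1) 0.0ms=0b +573.248ms=3/2b
2) 573.248ms=3/2b +1719.745ms=9/2b
Σ=6b of 6 (157bpm 6/8) — PASS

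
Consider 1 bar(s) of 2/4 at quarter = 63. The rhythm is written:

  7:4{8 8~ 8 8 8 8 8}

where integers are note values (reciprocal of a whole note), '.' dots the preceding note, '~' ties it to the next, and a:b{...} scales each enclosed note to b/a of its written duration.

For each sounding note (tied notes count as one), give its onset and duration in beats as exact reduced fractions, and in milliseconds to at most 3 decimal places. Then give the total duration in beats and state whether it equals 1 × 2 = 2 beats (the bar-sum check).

1) 0.0ms=0b +272.109ms=2/7b
2) 272.109ms=2/7b +544.218ms=4/7b
3) 816.327ms=6/7b +272.109ms=2/7b
4) 1088.435ms=8/7b +272.109ms=2/7b
5) 1360.544ms=10/7b +272.109ms=2/7b
6) 1632.653ms=12/7b +272.109ms=2/7b
Σ=2b of 2 (63bpm 2/4) — PASS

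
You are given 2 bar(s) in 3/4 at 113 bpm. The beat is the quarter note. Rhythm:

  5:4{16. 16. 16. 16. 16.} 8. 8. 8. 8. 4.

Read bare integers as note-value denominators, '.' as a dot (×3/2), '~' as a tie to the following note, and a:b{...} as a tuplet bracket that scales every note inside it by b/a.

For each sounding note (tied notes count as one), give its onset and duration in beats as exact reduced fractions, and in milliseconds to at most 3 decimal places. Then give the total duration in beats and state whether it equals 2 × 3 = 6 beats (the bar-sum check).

1) 0.0ms=0b +159.292ms=3/10b
2) 159.292ms=3/10b +159.292ms=3/10b
3) 318.584ms=3/5b +159.292ms=3/10b
4) 477.876ms=9/10b +159.292ms=3/10b
5) 637.168ms=6/5b +159.292ms=3/10b
6) 796.46ms=3/2b +398.23ms=3/4b
7) 1194.69ms=9/4b +398.23ms=3/4b
8) 1592.92ms=3b +398.23ms=3/4b
9) 1991.15ms=15/4b +398.23ms=3/4b
10) 2389.381ms=9/2b +796.46ms=3/2b
Σ=6b of 6 (113bpm 3/4) — PASS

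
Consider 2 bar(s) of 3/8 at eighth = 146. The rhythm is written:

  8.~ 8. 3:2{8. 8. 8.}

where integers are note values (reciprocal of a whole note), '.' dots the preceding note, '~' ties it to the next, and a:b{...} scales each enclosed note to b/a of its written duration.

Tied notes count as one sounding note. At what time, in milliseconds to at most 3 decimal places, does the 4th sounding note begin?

1. 0.0ms @ 0 + 1232.877ms (3)
2. 1232.877ms @ 3 + 410.959ms (1)
3. 1643.836ms @ 4 + 410.959ms (1)
4. 2054.795ms @ 5 + 410.959ms (1)

note 4 onset = 5b = 2054.795ms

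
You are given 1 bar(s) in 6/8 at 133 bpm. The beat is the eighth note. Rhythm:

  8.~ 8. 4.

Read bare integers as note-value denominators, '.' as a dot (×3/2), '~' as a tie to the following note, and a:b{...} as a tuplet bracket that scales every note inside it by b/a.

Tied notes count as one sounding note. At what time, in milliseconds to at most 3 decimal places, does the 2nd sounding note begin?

1. 0.0ms @ 0 + 1353.383ms (3)
2. 1353.383ms @ 3 + 1353.383ms (3)

note 2 onset = 3b = 1353.383ms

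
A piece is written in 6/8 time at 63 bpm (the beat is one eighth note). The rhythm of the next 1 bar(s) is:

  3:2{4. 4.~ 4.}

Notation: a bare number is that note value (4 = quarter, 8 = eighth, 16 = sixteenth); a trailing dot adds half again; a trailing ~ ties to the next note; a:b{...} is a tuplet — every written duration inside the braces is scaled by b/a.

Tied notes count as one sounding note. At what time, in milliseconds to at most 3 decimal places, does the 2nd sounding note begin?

1. 0.0ms @ 0 + 1904.762ms (2)
2. 1904.762ms @ 2 + 3809.524ms (4)

note 2 onset = 2b = 1904.762ms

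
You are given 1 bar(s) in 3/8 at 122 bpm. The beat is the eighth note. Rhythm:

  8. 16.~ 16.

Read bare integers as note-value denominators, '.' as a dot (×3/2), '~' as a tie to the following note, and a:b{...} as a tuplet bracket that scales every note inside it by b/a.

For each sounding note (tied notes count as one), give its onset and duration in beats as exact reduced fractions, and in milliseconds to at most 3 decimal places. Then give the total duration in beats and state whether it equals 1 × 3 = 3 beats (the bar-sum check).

1) 0.0ms=0b +737.705ms=3/2b
2) 737.705ms=3/2b +737.705ms=3/2b
Σ=3b of 3 (122bpm 3/8) — PASS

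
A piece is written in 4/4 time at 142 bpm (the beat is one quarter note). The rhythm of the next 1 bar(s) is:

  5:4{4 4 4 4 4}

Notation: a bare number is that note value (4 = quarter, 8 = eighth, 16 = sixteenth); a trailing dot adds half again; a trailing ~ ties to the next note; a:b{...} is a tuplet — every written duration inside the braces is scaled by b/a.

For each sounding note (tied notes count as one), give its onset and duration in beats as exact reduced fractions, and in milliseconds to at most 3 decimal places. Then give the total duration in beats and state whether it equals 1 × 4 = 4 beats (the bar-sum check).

1) 0.0ms=0b +338.028ms=4/5b
2) 338.028ms=4/5b +338.028ms=4/5b
3) 676.056ms=8/5b +338.028ms=4/5b
4) 1014.085ms=12/5b +338.028ms=4/5b
5) 1352.113ms=16/5b +338.028ms=4/5b
Σ=4b of 4 (142bpm 4/4) — PASS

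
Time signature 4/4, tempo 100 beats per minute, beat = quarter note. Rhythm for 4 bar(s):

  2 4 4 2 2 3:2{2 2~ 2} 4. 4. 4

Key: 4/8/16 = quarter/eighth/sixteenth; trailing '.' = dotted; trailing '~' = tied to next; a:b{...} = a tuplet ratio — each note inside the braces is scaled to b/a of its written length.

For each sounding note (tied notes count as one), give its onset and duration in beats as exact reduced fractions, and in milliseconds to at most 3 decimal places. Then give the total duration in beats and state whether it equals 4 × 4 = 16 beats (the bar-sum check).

1) 0.0ms=0b +1200.0ms=2b
2) 1200.0ms=2b +600.0ms=1b
3) 1800.0ms=3b +600.0ms=1b
4) 2400.0ms=4b +1200.0ms=2b
5) 3600.0ms=6b +1200.0ms=2b
6) 4800.0ms=8b +800.0ms=4/3b
7) 5600.0ms=28/3b +1600.0ms=8/3b
8) 7200.0ms=12b +900.0ms=3/2b
9) 8100.0ms=27/2b +900.0ms=3/2b
10) 9000.0ms=15b +600.0ms=1b
Σ=16b of 16 (100bpm 4/4) — PASS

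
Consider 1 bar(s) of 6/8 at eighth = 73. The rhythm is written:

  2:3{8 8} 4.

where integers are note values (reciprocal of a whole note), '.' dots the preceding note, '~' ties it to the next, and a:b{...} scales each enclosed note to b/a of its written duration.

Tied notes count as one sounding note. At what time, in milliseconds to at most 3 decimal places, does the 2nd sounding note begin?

note 2 onset = 3/2b = 1232.877ms

1. 0.0ms @ 0 + 1232.877ms (3/2)
2. 1232.877ms @ 3/2 + 1232.877ms (3/2)
3. 2465.753ms @ 3 + 2465.753ms (3)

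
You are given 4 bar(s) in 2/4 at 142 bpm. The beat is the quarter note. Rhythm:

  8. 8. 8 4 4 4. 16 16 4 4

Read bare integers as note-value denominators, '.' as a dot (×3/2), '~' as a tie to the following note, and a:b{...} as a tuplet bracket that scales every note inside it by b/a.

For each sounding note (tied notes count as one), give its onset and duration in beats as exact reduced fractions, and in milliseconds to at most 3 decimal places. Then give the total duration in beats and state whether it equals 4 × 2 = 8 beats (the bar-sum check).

1) 0.0ms=0b +316.901ms=3/4b
2) 316.901ms=3/4b +316.901ms=3/4b
3) 633.803ms=3/2b +211.268ms=1/2b
4) 845.07ms=2b +422.535ms=1b
5) 1267.606ms=3b +422.535ms=1b
6) 1690.141ms=4b +633.803ms=3/2b
7) 2323.944ms=11/2b +105.634ms=1/4b
8) 2429.577ms=23/4b +105.634ms=1/4b
9) 2535.211ms=6b +422.535ms=1b
10) 2957.746ms=7b +422.535ms=1b
Σ=8b of 8 (142bpm 2/4) — PASS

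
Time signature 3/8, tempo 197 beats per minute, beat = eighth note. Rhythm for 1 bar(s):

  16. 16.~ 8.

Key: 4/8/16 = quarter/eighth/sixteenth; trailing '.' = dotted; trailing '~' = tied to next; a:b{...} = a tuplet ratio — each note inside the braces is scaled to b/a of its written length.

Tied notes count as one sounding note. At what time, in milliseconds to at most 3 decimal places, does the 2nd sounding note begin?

1. 0.0ms @ 0 + 228.426ms (3/4)
2. 228.426ms @ 3/4 + 685.279ms (9/4)

note 2 onset = 3/4b = 228.426ms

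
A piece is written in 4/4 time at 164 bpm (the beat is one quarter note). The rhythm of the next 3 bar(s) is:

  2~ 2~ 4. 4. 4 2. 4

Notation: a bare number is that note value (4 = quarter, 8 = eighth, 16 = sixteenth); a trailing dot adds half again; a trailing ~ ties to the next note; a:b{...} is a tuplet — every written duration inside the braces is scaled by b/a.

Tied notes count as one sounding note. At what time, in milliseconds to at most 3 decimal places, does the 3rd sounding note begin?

note 3 onset = 7b = 2560.976ms

1. 0.0ms @ 0 + 2012.195ms (11/2)
2. 2012.195ms @ 11/2 + 548.78ms (3/2)
3. 2560.976ms @ 7 + 365.854ms (1)
4. 2926.829ms @ 8 + 1097.561ms (3)
5. 4024.39ms @ 11 + 365.854ms (1)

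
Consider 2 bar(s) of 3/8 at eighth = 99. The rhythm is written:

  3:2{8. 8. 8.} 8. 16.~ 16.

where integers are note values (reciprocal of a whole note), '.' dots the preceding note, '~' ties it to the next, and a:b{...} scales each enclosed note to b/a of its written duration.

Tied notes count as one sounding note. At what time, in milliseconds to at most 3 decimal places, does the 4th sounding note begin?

1. 0.0ms @ 0 + 606.061ms (1)
2. 606.061ms @ 1 + 606.061ms (1)
3. 1212.121ms @ 2 + 606.061ms (1)
4. 1818.182ms @ 3 + 909.091ms (3/2)
5. 2727.273ms @ 9/2 + 909.091ms (3/2)

note 4 onset = 3b = 1818.182ms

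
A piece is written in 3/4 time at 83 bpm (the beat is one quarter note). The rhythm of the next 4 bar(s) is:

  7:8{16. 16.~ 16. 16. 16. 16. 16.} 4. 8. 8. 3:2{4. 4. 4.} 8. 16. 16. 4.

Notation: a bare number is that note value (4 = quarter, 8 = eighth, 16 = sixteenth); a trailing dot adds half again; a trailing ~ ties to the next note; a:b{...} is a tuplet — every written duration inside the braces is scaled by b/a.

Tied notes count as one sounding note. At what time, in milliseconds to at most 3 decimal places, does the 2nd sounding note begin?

1. 0.0ms @ 0 + 309.811ms (3/7)
2. 309.811ms @ 3/7 + 619.621ms (6/7)
3. 929.432ms @ 9/7 + 309.811ms (3/7)
4. 1239.243ms @ 12/7 + 309.811ms (3/7)
5. 1549.053ms @ 15/7 + 309.811ms (3/7)
6. 1858.864ms @ 18/7 + 309.811ms (3/7)
7. 2168.675ms @ 3 + 1084.337ms (3/2)
8. 3253.012ms @ 9/2 + 542.169ms (3/4)
9. 3795.181ms @ 21/4 + 542.169ms (3/4)
10. 4337.349ms @ 6 + 722.892ms (1)
11. 5060.241ms @ 7 + 722.892ms (1)
12. 5783.133ms @ 8 + 722.892ms (1)
13. 6506.024ms @ 9 + 542.169ms (3/4)
14. 7048.193ms @ 39/4 + 271.084ms (3/8)
15. 7319.277ms @ 81/8 + 271.084ms (3/8)
16. 7590.361ms @ 21/2 + 1084.337ms (3/2)

note 2 onset = 3/7b = 309.811ms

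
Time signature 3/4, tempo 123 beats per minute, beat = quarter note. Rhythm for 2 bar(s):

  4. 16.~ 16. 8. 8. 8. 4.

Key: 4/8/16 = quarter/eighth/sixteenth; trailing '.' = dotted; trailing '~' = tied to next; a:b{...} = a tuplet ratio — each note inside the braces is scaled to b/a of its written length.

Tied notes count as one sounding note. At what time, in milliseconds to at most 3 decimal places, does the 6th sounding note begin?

1. 0.0ms @ 0 + 731.707ms (3/2)
2. 731.707ms @ 3/2 + 365.854ms (3/4)
3. 1097.561ms @ 9/4 + 365.854ms (3/4)
4. 1463.415ms @ 3 + 365.854ms (3/4)
5. 1829.268ms @ 15/4 + 365.854ms (3/4)
6. 2195.122ms @ 9/2 + 731.707ms (3/2)

note 6 onset = 9/2b = 2195.122ms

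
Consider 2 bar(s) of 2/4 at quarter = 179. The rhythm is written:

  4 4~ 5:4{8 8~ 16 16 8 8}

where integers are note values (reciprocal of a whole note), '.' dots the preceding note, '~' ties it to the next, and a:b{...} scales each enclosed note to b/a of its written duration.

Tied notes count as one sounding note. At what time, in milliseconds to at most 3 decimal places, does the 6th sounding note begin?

note 6 onset = 18/5b = 1206.704ms

1. 0.0ms @ 0 + 335.196ms (1)
2. 335.196ms @ 1 + 469.274ms (7/5)
3. 804.469ms @ 12/5 + 201.117ms (3/5)
4. 1005.587ms @ 3 + 67.039ms (1/5)
5. 1072.626ms @ 16/5 + 134.078ms (2/5)
6. 1206.704ms @ 18/5 + 134.078ms (2/5)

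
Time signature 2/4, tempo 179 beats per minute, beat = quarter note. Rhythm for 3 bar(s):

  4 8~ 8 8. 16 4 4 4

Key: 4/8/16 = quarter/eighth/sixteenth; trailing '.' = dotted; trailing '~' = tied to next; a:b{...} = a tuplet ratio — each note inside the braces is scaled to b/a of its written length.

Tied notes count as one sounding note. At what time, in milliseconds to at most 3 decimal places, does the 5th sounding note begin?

1. 0.0ms @ 0 + 335.196ms (1)
2. 335.196ms @ 1 + 335.196ms (1)
3. 670.391ms @ 2 + 251.397ms (3/4)
4. 921.788ms @ 11/4 + 83.799ms (1/4)
5. 1005.587ms @ 3 + 335.196ms (1)
6. 1340.782ms @ 4 + 335.196ms (1)
7. 1675.978ms @ 5 + 335.196ms (1)

note 5 onset = 3b = 1005.587ms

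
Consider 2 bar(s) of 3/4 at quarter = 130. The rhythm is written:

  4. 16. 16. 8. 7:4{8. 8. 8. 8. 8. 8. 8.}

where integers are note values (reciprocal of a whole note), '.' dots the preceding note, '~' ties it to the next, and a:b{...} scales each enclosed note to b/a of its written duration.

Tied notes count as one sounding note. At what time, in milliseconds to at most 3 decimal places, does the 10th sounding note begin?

note 10 onset = 36/7b = 2373.626ms

1. 0.0ms @ 0 + 692.308ms (3/2)
2. 692.308ms @ 3/2 + 173.077ms (3/8)
3. 865.385ms @ 15/8 + 173.077ms (3/8)
4. 1038.462ms @ 9/4 + 346.154ms (3/4)
5. 1384.615ms @ 3 + 197.802ms (3/7)
6. 1582.418ms @ 24/7 + 197.802ms (3/7)
7. 1780.22ms @ 27/7 + 197.802ms (3/7)
8. 1978.022ms @ 30/7 + 197.802ms (3/7)
9. 2175.824ms @ 33/7 + 197.802ms (3/7)
10. 2373.626ms @ 36/7 + 197.802ms (3/7)
11. 2571.429ms @ 39/7 + 197.802ms (3/7)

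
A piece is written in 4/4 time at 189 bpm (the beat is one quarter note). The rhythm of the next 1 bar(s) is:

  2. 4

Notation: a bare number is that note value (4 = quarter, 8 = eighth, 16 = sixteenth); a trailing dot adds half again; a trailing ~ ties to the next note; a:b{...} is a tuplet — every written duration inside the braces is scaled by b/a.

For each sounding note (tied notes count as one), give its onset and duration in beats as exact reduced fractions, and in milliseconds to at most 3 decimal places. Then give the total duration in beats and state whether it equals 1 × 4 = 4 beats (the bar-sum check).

1) 0.0ms=0b +952.381ms=3b
2) 952.381ms=3b +317.46ms=1b
Σ=4b of 4 (189bpm 4/4) — PASS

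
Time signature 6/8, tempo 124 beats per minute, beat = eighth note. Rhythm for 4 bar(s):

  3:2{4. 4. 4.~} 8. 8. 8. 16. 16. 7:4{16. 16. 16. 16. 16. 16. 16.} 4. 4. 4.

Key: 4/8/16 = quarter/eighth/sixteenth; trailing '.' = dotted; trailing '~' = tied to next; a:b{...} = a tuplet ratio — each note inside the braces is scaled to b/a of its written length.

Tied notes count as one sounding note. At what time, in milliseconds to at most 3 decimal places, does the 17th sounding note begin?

note 17 onset = 21b = 10161.29ms

1. 0.0ms @ 0 + 967.742ms (2)
2. 967.742ms @ 2 + 967.742ms (2)
3. 1935.484ms @ 4 + 1693.548ms (7/2)
4. 3629.032ms @ 15/2 + 725.806ms (3/2)
5. 4354.839ms @ 9 + 725.806ms (3/2)
6. 5080.645ms @ 21/2 + 362.903ms (3/4)
7. 5443.548ms @ 45/4 + 362.903ms (3/4)
8. 5806.452ms @ 12 + 207.373ms (3/7)
9. 6013.825ms @ 87/7 + 207.373ms (3/7)
10. 6221.198ms @ 90/7 + 207.373ms (3/7)
11. 6428.571ms @ 93/7 + 207.373ms (3/7)
12. 6635.945ms @ 96/7 + 207.373ms (3/7)
13. 6843.318ms @ 99/7 + 207.373ms (3/7)
14. 7050.691ms @ 102/7 + 207.373ms (3/7)
15. 7258.065ms @ 15 + 1451.613ms (3)
16. 8709.677ms @ 18 + 1451.613ms (3)
17. 10161.29ms @ 21 + 1451.613ms (3)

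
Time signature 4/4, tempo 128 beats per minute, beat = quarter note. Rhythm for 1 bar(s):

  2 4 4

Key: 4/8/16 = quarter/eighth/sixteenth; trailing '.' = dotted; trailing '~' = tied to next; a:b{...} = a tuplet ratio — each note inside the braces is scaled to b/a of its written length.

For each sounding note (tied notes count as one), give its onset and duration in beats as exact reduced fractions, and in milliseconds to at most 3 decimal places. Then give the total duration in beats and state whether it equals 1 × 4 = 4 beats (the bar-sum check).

1) 0.0ms=0b +937.5ms=2b
2) 937.5ms=2b +468.75ms=1b
3) 1406.25ms=3b +468.75ms=1b
Σ=4b of 4 (128bpm 4/4) — PASS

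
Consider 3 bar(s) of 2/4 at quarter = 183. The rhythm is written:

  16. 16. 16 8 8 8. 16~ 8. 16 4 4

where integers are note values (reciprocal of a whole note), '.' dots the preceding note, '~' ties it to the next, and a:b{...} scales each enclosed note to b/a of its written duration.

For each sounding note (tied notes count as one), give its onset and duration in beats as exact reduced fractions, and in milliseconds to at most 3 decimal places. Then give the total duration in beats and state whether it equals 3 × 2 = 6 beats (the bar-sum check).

1) 0.0ms=0b +122.951ms=3/8b
2) 122.951ms=3/8b +122.951ms=3/8b
3) 245.902ms=3/4b +81.967ms=1/4b
4) 327.869ms=1b +163.934ms=1/2b
5) 491.803ms=3/2b +163.934ms=1/2b
6) 655.738ms=2b +245.902ms=3/4b
7) 901.639ms=11/4b +327.869ms=1b
8) 1229.508ms=15/4b +81.967ms=1/4b
9) 1311.475ms=4b +327.869ms=1b
10) 1639.344ms=5b +327.869ms=1b
Σ=6b of 6 (183bpm 2/4) — PASS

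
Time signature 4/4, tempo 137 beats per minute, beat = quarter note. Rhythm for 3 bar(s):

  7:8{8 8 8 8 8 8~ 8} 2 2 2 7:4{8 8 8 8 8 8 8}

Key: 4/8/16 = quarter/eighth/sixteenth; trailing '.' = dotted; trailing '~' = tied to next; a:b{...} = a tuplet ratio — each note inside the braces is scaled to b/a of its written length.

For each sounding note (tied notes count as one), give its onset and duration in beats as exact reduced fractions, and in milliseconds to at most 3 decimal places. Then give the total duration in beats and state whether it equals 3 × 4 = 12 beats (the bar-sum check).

1) 0.0ms=0b +250.261ms=4/7b
2) 250.261ms=4/7b +250.261ms=4/7b
3) 500.521ms=8/7b +250.261ms=4/7b
4) 750.782ms=12/7b +250.261ms=4/7b
5) 1001.043ms=16/7b +250.261ms=4/7b
6) 1251.303ms=20/7b +500.521ms=8/7b
7) 1751.825ms=4b +875.912ms=2b
8) 2627.737ms=6b +875.912ms=2b
9) 3503.65ms=8b +875.912ms=2b
10) 4379.562ms=10b +125.13ms=2/7b
11) 4504.692ms=72/7b +125.13ms=2/7b
12) 4629.823ms=74/7b +125.13ms=2/7b
13) 4754.953ms=76/7b +125.13ms=2/7b
14) 4880.083ms=78/7b +125.13ms=2/7b
15) 5005.214ms=80/7b +125.13ms=2/7b
16) 5130.344ms=82/7b +125.13ms=2/7b
Σ=12b of 12 (137bpm 4/4) — PASS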